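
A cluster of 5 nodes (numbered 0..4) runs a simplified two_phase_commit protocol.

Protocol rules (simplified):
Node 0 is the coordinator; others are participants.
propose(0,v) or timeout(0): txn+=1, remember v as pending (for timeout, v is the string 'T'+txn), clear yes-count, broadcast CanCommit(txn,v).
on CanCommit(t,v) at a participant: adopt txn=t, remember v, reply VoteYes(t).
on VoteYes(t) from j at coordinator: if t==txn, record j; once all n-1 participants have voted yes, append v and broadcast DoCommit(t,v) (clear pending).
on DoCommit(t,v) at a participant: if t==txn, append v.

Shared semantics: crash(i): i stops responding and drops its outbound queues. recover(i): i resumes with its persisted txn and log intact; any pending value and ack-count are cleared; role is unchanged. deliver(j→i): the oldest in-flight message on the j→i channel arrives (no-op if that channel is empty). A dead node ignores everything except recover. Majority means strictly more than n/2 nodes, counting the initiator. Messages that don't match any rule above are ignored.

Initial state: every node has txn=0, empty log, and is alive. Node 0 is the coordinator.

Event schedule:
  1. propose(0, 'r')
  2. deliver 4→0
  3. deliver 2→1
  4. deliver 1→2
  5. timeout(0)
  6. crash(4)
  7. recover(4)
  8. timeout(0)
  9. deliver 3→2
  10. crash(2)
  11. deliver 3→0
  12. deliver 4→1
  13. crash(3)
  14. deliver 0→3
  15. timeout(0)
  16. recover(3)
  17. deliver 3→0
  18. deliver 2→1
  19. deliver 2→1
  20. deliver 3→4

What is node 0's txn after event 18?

4

after 1 — propose(0,'r'): n0:coor/t1/[-]
after 2 — deliver 4→0: ·
after 3 — deliver 2→1: ·
after 4 — deliver 1→2: ·
after 5 — timeout(0): n0:coor/t2/[-]
after 6 — crash(4): n4:✗part/t0/[-]
after 7 — recover(4): n4:part/t0/[-]
after 8 — timeout(0): n0:coor/t3/[-]
after 9 — deliver 3→2: ·
after 10 — crash(2): n2:✗part/t0/[-]
after 11 — deliver 3→0: ·
after 12 — deliver 4→1: ·
after 13 — crash(3): n3:✗part/t0/[-]
after 14 — deliver 0→3: ·
after 15 — timeout(0): n0:coor/t4/[-]
after 16 — recover(3): n3:part/t0/[-]
after 17 — deliver 3→0: ·
after 18 — deliver 2→1: ·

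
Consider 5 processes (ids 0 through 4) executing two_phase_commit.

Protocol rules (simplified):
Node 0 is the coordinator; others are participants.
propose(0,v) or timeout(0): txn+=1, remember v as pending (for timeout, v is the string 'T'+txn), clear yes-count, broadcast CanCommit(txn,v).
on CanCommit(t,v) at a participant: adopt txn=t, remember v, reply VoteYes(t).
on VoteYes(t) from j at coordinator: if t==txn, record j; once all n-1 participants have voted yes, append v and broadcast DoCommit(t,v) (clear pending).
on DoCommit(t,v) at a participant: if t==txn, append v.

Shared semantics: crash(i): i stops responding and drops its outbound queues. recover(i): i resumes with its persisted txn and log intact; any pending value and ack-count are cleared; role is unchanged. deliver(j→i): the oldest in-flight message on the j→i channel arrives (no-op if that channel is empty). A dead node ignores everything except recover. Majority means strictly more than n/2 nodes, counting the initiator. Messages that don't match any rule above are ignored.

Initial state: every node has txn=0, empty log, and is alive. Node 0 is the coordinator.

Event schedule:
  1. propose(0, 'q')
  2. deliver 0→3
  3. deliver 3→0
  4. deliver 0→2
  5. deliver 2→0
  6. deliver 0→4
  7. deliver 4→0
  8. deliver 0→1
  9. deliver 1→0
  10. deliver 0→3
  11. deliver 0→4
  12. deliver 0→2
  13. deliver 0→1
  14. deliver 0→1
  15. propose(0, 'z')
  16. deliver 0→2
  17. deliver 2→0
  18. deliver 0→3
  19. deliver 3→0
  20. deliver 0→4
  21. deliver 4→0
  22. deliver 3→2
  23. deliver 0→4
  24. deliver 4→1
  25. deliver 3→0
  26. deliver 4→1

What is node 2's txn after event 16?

1. propose(0,'q'):  <0:coor t1 ->
2. deliver 0→3:  <3:part t1 ->
3. deliver 3→0:  nop
4. deliver 0→2:  <2:part t1 ->
5. deliver 2→0:  nop
6. deliver 0→4:  <4:part t1 ->
7. deliver 4→0:  nop
8. deliver 0→1:  <1:part t1 ->
9. deliver 1→0:  <0:coor t1 q>
10. deliver 0→3:  <3:part t1 q>
11. deliver 0→4:  <4:part t1 q>
12. deliver 0→2:  <2:part t1 q>
13. deliver 0→1:  <1:part t1 q>
14. deliver 0→1:  nop
15. propose(0,'z'):  <0:coor t2 q>
16. deliver 0→2:  <2:part t2 q>

2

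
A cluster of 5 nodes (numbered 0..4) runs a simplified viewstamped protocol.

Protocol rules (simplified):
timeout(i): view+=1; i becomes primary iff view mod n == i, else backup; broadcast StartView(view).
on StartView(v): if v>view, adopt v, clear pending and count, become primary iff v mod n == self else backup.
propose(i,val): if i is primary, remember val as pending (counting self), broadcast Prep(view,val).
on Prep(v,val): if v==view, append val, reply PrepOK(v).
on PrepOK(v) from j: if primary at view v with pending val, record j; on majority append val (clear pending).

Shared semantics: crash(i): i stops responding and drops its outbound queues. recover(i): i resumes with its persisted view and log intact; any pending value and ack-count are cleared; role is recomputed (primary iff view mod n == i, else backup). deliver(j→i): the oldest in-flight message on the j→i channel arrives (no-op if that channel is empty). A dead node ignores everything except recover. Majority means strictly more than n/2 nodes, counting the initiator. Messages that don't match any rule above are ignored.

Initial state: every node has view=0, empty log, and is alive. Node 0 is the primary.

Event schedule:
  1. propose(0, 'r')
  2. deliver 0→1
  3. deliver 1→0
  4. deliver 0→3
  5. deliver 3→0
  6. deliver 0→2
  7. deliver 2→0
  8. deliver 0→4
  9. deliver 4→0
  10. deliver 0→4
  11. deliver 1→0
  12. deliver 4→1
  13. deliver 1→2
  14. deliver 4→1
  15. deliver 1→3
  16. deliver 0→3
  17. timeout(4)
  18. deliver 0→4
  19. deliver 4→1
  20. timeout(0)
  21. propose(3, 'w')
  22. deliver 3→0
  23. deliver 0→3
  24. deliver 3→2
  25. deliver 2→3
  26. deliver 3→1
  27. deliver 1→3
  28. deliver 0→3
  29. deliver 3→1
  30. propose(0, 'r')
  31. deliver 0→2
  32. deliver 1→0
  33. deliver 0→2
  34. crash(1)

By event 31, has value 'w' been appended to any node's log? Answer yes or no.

no

step 1 propose(0,'r'): —
step 2 deliver 0→1: 1={back,v=0,log=r}
step 3 deliver 1→0: —
step 4 deliver 0→3: 3={back,v=0,log=r}
step 5 deliver 3→0: 0={prim,v=0,log=r}
step 6 deliver 0→2: 2={back,v=0,log=r}
step 7 deliver 2→0: —
step 8 deliver 0→4: 4={back,v=0,log=r}
step 9 deliver 4→0: —
step 10 deliver 0→4: —
step 11 deliver 1→0: —
step 12 deliver 4→1: —
step 13 deliver 1→2: —
step 14 deliver 4→1: —
step 15 deliver 1→3: —
step 16 deliver 0→3: —
step 17 timeout(4): 4={back,v=1,log=r}
step 18 deliver 0→4: —
step 19 deliver 4→1: 1={prim,v=1,log=r}
step 20 timeout(0): 0={back,v=1,log=r}
step 21 propose(3,'w'): —
step 22 deliver 3→0: —
step 23 deliver 0→3: 3={back,v=1,log=r}
step 24 deliver 3→2: —
step 25 deliver 2→3: —
step 26 deliver 3→1: —
step 27 deliver 1→3: —
step 28 deliver 0→3: —
step 29 deliver 3→1: —
step 30 propose(0,'r'): —
step 31 deliver 0→2: 2={back,v=1,log=r}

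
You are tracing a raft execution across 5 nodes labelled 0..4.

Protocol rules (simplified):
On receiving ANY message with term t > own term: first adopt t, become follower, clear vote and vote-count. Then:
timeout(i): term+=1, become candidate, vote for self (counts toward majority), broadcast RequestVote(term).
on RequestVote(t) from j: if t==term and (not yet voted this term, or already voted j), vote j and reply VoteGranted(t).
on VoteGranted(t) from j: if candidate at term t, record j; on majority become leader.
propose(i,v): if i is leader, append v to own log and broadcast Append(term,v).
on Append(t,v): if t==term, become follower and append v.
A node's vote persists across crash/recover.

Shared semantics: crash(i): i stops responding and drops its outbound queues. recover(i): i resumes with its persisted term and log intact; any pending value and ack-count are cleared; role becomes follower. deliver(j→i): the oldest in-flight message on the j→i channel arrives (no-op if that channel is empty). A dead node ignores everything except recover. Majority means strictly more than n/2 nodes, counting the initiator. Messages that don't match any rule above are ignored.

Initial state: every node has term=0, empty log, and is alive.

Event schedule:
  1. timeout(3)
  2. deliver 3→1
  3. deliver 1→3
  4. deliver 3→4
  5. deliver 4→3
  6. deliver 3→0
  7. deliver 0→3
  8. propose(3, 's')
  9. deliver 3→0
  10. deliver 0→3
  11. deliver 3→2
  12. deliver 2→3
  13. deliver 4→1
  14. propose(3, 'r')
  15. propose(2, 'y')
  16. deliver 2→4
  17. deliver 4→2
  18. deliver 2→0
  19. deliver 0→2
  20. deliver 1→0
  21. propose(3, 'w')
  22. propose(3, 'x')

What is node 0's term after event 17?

1

step 1 timeout(3): 3={cand,t=1,log=-}
step 2 deliver 3→1: 1={foll,t=1,log=-}
step 3 deliver 1→3: —
step 4 deliver 3→4: 4={foll,t=1,log=-}
step 5 deliver 4→3: 3={lead,t=1,log=-}
step 6 deliver 3→0: 0={foll,t=1,log=-}
step 7 deliver 0→3: —
step 8 propose(3,'s'): 3={lead,t=1,log=s}
step 9 deliver 3→0: 0={foll,t=1,log=s}
step 10 deliver 0→3: —
step 11 deliver 3→2: 2={foll,t=1,log=-}
step 12 deliver 2→3: —
step 13 deliver 4→1: —
step 14 propose(3,'r'): 3={lead,t=1,log=s,r}
step 15 propose(2,'y'): —
step 16 deliver 2→4: —
step 17 deliver 4→2: —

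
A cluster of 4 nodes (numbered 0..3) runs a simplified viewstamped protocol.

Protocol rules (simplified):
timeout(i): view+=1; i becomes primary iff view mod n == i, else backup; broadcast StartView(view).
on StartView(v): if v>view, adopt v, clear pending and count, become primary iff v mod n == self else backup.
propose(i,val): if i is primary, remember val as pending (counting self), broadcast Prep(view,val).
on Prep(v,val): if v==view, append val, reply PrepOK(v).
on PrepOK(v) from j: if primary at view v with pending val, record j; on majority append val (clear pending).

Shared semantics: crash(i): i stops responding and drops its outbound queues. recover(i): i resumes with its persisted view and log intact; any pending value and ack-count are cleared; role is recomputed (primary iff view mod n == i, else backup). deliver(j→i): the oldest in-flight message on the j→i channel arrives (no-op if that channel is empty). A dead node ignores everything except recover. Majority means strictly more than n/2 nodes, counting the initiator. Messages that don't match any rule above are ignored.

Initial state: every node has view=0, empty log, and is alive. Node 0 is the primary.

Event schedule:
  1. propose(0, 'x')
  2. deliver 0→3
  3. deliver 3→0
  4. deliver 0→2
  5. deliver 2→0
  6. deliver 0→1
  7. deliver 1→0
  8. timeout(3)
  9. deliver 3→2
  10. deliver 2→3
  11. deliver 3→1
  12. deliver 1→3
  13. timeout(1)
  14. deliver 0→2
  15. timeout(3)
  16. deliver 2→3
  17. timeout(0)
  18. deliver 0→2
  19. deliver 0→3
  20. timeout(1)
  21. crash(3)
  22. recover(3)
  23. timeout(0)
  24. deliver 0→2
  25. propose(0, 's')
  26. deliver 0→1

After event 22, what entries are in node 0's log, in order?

step 1 propose(0,'x'): —
step 2 deliver 0→3: 3={back,v=0,log=x}
step 3 deliver 3→0: —
step 4 deliver 0→2: 2={back,v=0,log=x}
step 5 deliver 2→0: 0={prim,v=0,log=x}
step 6 deliver 0→1: 1={back,v=0,log=x}
step 7 deliver 1→0: —
step 8 timeout(3): 3={back,v=1,log=x}
step 9 deliver 3→2: 2={back,v=1,log=x}
step 10 deliver 2→3: —
step 11 deliver 3→1: 1={prim,v=1,log=x}
step 12 deliver 1→3: —
step 13 timeout(1): 1={back,v=2,log=x}
step 14 deliver 0→2: —
step 15 timeout(3): 3={back,v=2,log=x}
step 16 deliver 2→3: —
step 17 timeout(0): 0={back,v=1,log=x}
step 18 deliver 0→2: —
step 19 deliver 0→3: —
step 20 timeout(1): 1={back,v=3,log=x}
step 21 crash(3): 3={✗back,v=2,log=x}
step 22 recover(3): 3={back,v=2,log=x}

x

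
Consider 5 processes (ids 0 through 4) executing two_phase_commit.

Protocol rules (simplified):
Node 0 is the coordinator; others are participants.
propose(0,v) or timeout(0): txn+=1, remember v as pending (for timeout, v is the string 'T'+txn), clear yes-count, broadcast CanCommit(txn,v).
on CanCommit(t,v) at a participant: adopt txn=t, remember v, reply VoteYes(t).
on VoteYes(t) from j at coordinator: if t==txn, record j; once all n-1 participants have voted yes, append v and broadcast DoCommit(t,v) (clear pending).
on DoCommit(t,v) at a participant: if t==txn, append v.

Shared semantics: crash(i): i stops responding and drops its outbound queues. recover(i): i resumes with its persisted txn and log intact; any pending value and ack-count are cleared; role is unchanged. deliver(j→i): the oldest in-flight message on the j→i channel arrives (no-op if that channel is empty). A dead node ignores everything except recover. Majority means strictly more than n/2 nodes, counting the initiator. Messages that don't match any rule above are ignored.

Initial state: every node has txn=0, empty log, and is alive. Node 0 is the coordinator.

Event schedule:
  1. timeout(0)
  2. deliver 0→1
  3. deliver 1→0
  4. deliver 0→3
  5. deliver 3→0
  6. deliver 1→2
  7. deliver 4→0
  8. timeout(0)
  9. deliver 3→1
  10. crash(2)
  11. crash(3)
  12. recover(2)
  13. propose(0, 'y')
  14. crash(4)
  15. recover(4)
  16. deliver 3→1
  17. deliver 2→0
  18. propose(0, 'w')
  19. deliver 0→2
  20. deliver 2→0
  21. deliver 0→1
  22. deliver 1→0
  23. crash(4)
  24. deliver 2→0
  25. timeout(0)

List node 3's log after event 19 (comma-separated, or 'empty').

empty

step 1 timeout(0): 0={coor,t=1,log=-}
step 2 deliver 0→1: 1={part,t=1,log=-}
step 3 deliver 1→0: —
step 4 deliver 0→3: 3={part,t=1,log=-}
step 5 deliver 3→0: —
step 6 deliver 1→2: —
step 7 deliver 4→0: —
step 8 timeout(0): 0={coor,t=2,log=-}
step 9 deliver 3→1: —
step 10 crash(2): 2={✗part,t=0,log=-}
step 11 crash(3): 3={✗part,t=1,log=-}
step 12 recover(2): 2={part,t=0,log=-}
step 13 propose(0,'y'): 0={coor,t=3,log=-}
step 14 crash(4): 4={✗part,t=0,log=-}
step 15 recover(4): 4={part,t=0,log=-}
step 16 deliver 3→1: —
step 17 deliver 2→0: —
step 18 propose(0,'w'): 0={coor,t=4,log=-}
step 19 deliver 0→2: 2={part,t=1,log=-}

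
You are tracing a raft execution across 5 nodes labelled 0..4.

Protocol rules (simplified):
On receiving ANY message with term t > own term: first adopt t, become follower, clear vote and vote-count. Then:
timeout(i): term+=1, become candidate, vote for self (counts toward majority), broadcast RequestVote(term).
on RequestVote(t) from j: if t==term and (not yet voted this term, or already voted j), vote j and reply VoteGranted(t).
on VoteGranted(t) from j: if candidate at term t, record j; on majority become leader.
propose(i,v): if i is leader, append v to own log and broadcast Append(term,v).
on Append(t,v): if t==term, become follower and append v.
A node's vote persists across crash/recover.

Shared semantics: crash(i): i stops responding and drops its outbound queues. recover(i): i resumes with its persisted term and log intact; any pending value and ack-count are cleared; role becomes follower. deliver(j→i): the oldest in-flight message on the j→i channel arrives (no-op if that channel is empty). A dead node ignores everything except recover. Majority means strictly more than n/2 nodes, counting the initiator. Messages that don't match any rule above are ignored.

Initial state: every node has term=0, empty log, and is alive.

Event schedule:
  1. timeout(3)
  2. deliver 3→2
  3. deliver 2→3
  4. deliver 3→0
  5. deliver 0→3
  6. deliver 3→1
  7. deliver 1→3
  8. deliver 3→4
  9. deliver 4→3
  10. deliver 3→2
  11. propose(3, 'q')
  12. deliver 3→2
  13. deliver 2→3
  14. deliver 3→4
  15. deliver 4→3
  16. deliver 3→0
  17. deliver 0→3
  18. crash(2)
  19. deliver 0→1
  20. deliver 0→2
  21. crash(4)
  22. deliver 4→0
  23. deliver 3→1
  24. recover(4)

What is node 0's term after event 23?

1

[1] timeout(3) → N3(cand t1 [-])
[2] deliver 3→2 → N2(foll t1 [-])
[3] deliver 2→3 → ∅
[4] deliver 3→0 → N0(foll t1 [-])
[5] deliver 0→3 → N3(lead t1 [-])
[6] deliver 3→1 → N1(foll t1 [-])
[7] deliver 1→3 → ∅
[8] deliver 3→4 → N4(foll t1 [-])
[9] deliver 4→3 → ∅
[10] deliver 3→2 → ∅
[11] propose(3,'q') → N3(lead t1 [q])
[12] deliver 3→2 → N2(foll t1 [q])
[13] deliver 2→3 → ∅
[14] deliver 3→4 → N4(foll t1 [q])
[15] deliver 4→3 → ∅
[16] deliver 3→0 → N0(foll t1 [q])
[17] deliver 0→3 → ∅
[18] crash(2) → N2(✗foll t1 [q])
[19] deliver 0→1 → ∅
[20] deliver 0→2 → ∅
[21] crash(4) → N4(✗foll t1 [q])
[22] deliver 4→0 → ∅
[23] deliver 3→1 → N1(foll t1 [q])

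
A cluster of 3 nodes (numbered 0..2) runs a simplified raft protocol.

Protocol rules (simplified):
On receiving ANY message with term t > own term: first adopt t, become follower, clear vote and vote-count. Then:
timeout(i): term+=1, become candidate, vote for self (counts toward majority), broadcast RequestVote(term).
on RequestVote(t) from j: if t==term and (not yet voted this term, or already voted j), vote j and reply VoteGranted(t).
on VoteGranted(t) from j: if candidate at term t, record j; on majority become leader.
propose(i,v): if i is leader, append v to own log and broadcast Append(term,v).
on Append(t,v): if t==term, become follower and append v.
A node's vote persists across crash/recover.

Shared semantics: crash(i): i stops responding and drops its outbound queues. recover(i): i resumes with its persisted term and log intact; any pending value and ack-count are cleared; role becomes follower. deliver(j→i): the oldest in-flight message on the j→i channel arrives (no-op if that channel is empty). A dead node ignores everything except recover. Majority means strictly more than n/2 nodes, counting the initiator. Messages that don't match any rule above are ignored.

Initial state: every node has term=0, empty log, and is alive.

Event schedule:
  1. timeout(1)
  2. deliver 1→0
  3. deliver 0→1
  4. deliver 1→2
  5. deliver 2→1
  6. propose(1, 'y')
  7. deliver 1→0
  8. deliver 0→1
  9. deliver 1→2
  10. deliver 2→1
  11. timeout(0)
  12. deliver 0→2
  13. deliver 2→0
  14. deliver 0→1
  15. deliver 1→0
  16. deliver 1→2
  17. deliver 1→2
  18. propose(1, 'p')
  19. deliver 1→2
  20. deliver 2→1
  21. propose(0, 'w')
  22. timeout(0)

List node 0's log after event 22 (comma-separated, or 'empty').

1. timeout(1):  <1:cand t1 ->
2. deliver 1→0:  <0:foll t1 ->
3. deliver 0→1:  <1:lead t1 ->
4. deliver 1→2:  <2:foll t1 ->
5. deliver 2→1:  nop
6. propose(1,'y'):  <1:lead t1 y>
7. deliver 1→0:  <0:foll t1 y>
8. deliver 0→1:  nop
9. deliver 1→2:  <2:foll t1 y>
10. deliver 2→1:  nop
11. timeout(0):  <0:cand t2 y>
12. deliver 0→2:  <2:foll t2 y>
13. deliver 2→0:  <0:lead t2 y>
14. deliver 0→1:  <1:foll t2 y>
15. deliver 1→0:  nop
16. deliver 1→2:  nop
17. deliver 1→2:  nop
18. propose(1,'p'):  nop
19. deliver 1→2:  nop
20. deliver 2→1:  nop
21. propose(0,'w'):  <0:lead t2 y,w>
22. timeout(0):  <0:cand t3 y,w>

y,w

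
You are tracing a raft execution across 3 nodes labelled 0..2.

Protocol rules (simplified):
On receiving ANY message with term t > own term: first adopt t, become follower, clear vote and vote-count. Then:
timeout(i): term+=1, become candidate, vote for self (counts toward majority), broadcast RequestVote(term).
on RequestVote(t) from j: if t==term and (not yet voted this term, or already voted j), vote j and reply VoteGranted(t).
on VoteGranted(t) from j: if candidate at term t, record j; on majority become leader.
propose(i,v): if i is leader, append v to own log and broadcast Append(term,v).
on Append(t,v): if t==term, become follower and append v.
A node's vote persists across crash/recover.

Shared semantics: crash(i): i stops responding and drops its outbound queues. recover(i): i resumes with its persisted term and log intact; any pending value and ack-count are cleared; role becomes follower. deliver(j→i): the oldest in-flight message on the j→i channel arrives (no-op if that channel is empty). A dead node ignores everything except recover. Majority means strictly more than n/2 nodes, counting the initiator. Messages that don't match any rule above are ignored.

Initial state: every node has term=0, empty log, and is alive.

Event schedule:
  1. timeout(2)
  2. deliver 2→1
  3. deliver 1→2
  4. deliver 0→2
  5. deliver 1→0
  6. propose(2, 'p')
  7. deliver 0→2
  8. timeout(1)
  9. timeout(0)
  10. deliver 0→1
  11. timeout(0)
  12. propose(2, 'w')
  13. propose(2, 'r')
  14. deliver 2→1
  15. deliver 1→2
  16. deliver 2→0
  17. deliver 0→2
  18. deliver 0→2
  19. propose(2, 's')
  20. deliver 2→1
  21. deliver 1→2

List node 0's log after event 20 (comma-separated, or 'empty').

step 1 timeout(2): 2={cand,t=1,log=-}
step 2 deliver 2→1: 1={foll,t=1,log=-}
step 3 deliver 1→2: 2={lead,t=1,log=-}
step 4 deliver 0→2: —
step 5 deliver 1→0: —
step 6 propose(2,'p'): 2={lead,t=1,log=p}
step 7 deliver 0→2: —
step 8 timeout(1): 1={cand,t=2,log=-}
step 9 timeout(0): 0={cand,t=1,log=-}
step 10 deliver 0→1: —
step 11 timeout(0): 0={cand,t=2,log=-}
step 12 propose(2,'w'): 2={lead,t=1,log=p,w}
step 13 propose(2,'r'): 2={lead,t=1,log=p,w,r}
step 14 deliver 2→1: —
step 15 deliver 1→2: 2={foll,t=2,log=p,w,r}
step 16 deliver 2→0: —
step 17 deliver 0→2: —
step 18 deliver 0→2: —
step 19 propose(2,'s'): —
step 20 deliver 2→1: —

empty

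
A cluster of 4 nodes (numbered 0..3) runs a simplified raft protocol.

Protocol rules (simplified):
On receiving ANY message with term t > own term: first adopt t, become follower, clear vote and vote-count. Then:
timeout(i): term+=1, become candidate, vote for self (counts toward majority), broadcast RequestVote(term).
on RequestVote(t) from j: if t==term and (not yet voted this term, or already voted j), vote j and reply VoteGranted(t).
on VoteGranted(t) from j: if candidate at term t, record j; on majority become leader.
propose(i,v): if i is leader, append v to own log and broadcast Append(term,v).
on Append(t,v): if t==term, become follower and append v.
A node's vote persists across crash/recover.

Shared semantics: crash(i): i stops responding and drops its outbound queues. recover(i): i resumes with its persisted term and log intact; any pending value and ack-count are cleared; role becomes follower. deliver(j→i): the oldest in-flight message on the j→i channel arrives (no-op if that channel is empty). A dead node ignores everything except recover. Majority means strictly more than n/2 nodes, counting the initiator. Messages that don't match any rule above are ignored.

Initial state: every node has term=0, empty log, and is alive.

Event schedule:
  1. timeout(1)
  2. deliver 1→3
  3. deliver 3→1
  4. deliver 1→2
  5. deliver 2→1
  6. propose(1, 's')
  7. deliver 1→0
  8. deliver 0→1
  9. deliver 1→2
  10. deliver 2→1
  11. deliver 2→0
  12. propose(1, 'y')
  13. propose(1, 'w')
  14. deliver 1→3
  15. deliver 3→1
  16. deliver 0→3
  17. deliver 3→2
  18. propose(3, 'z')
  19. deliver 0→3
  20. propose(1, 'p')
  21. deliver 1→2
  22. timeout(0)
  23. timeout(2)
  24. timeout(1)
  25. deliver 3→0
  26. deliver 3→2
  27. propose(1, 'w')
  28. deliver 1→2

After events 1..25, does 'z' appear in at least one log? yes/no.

e1 timeout(1): 1[cand,t=1,-]
e2 deliver 1→3: 3[foll,t=1,-]
e3 deliver 3→1: ·
e4 deliver 1→2: 2[foll,t=1,-]
e5 deliver 2→1: 1[lead,t=1,-]
e6 propose(1,'s'): 1[lead,t=1,s]
e7 deliver 1→0: 0[foll,t=1,-]
e8 deliver 0→1: ·
e9 deliver 1→2: 2[foll,t=1,s]
e10 deliver 2→1: ·
e11 deliver 2→0: ·
e12 propose(1,'y'): 1[lead,t=1,s,y]
e13 propose(1,'w'): 1[lead,t=1,s,y,w]
e14 deliver 1→3: 3[foll,t=1,s]
e15 deliver 3→1: ·
e16 deliver 0→3: ·
e17 deliver 3→2: ·
e18 propose(3,'z'): ·
e19 deliver 0→3: ·
e20 propose(1,'p'): 1[lead,t=1,s,y,w,p]
e21 deliver 1→2: 2[foll,t=1,s,y]
e22 timeout(0): 0[cand,t=2,-]
e23 timeout(2): 2[cand,t=2,s,y]
e24 timeout(1): 1[cand,t=2,s,y,w,p]
e25 deliver 3→0: ·

no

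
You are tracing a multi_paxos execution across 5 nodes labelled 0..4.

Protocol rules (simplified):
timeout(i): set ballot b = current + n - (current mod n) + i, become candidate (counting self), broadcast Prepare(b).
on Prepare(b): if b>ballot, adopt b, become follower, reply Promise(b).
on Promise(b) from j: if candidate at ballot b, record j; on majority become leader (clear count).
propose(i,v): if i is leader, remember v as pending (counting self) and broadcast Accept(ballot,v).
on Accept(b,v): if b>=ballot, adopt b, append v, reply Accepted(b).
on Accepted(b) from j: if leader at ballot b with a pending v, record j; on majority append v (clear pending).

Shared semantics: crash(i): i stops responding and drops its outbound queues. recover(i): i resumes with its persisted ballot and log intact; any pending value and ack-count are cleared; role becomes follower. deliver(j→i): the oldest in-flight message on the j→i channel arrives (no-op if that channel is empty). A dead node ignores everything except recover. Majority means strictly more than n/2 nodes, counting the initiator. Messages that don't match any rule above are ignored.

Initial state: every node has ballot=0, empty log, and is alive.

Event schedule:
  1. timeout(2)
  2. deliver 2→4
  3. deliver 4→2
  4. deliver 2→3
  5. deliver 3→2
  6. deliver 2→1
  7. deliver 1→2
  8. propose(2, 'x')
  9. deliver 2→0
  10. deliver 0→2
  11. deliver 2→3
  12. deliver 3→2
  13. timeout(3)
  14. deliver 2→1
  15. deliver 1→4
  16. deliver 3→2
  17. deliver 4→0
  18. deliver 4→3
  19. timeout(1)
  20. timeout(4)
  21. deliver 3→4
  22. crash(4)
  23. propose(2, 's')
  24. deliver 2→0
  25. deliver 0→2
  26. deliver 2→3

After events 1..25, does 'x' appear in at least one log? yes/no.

yes

1. timeout(2):  <2:cand b7 ->
2. deliver 2→4:  <4:foll b7 ->
3. deliver 4→2:  nop
4. deliver 2→3:  <3:foll b7 ->
5. deliver 3→2:  <2:lead b7 ->
6. deliver 2→1:  <1:foll b7 ->
7. deliver 1→2:  nop
8. propose(2,'x'):  nop
9. deliver 2→0:  <0:foll b7 ->
10. deliver 0→2:  nop
11. deliver 2→3:  <3:foll b7 x>
12. deliver 3→2:  nop
13. timeout(3):  <3:cand b13 x>
14. deliver 2→1:  <1:foll b7 x>
15. deliver 1→4:  nop
16. deliver 3→2:  <2:foll b13 ->
17. deliver 4→0:  nop
18. deliver 4→3:  nop
19. timeout(1):  <1:cand b11 x>
20. timeout(4):  <4:cand b14 ->
21. deliver 3→4:  nop
22. crash(4):  <4:✗cand b14 ->
23. propose(2,'s'):  nop
24. deliver 2→0:  <0:foll b7 x>
25. deliver 0→2:  nop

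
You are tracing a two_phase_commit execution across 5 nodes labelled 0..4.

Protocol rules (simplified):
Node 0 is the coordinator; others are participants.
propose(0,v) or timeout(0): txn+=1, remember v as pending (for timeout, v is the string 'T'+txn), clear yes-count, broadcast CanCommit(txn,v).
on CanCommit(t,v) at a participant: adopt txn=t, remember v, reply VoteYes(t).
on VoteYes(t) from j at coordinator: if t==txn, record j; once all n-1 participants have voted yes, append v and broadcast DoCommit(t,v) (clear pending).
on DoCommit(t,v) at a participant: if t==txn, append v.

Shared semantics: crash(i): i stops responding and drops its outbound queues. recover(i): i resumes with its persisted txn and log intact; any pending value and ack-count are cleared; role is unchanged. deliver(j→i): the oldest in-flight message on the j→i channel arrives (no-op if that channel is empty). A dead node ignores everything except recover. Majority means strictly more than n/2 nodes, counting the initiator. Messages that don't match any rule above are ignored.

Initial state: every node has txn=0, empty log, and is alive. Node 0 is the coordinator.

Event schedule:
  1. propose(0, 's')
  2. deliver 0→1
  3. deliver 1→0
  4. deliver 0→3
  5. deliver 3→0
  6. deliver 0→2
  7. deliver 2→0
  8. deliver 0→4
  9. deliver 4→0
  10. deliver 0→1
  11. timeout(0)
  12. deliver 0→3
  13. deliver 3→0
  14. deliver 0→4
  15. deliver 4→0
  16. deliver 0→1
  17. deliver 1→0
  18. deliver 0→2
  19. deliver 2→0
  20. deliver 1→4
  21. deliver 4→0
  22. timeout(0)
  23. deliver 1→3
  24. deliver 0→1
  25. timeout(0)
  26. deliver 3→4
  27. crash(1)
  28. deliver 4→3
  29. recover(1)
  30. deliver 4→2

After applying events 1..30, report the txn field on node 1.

3

[1] propose(0,'s') → N0(coor t1 [-])
[2] deliver 0→1 → N1(part t1 [-])
[3] deliver 1→0 → ∅
[4] deliver 0→3 → N3(part t1 [-])
[5] deliver 3→0 → ∅
[6] deliver 0→2 → N2(part t1 [-])
[7] deliver 2→0 → ∅
[8] deliver 0→4 → N4(part t1 [-])
[9] deliver 4→0 → N0(coor t1 [s])
[10] deliver 0→1 → N1(part t1 [s])
[11] timeout(0) → N0(coor t2 [s])
[12] deliver 0→3 → N3(part t1 [s])
[13] deliver 3→0 → ∅
[14] deliver 0→4 → N4(part t1 [s])
[15] deliver 4→0 → ∅
[16] deliver 0→1 → N1(part t2 [s])
[17] deliver 1→0 → ∅
[18] deliver 0→2 → N2(part t1 [s])
[19] deliver 2→0 → ∅
[20] deliver 1→4 → ∅
[21] deliver 4→0 → ∅
[22] timeout(0) → N0(coor t3 [s])
[23] deliver 1→3 → ∅
[24] deliver 0→1 → N1(part t3 [s])
[25] timeout(0) → N0(coor t4 [s])
[26] deliver 3→4 → ∅
[27] crash(1) → N1(✗part t3 [s])
[28] deliver 4→3 → ∅
[29] recover(1) → N1(part t3 [s])
[30] deliver 4→2 → ∅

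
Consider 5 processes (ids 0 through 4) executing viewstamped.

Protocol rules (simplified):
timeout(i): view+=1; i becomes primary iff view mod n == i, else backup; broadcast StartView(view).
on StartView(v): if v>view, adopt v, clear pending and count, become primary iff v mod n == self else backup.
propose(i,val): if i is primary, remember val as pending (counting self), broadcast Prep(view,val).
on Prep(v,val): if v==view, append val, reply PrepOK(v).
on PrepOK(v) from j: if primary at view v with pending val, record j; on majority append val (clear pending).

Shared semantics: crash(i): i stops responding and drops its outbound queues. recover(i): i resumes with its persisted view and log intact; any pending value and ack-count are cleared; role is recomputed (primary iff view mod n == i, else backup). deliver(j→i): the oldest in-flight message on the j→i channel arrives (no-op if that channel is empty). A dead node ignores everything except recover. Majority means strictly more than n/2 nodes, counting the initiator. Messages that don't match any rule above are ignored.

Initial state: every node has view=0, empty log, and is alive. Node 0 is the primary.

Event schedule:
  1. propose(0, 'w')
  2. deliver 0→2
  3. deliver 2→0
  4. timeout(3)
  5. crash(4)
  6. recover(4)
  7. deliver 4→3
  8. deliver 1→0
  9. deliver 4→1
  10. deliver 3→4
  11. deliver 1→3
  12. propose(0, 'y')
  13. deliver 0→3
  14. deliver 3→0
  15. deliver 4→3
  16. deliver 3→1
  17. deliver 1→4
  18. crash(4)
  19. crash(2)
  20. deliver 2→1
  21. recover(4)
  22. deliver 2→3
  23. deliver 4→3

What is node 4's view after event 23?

1

after 1 — propose(0,'w'): ·
after 2 — deliver 0→2: n2:back/v0/[w]
after 3 — deliver 2→0: ·
after 4 — timeout(3): n3:back/v1/[-]
after 5 — crash(4): n4:✗back/v0/[-]
after 6 — recover(4): n4:back/v0/[-]
after 7 — deliver 4→3: ·
after 8 — deliver 1→0: ·
after 9 — deliver 4→1: ·
after 10 — deliver 3→4: n4:back/v1/[-]
after 11 — deliver 1→3: ·
after 12 — propose(0,'y'): ·
after 13 — deliver 0→3: ·
after 14 — deliver 3→0: n0:back/v1/[-]
after 15 — deliver 4→3: ·
after 16 — deliver 3→1: n1:prim/v1/[-]
after 17 — deliver 1→4: ·
after 18 — crash(4): n4:✗back/v1/[-]
after 19 — crash(2): n2:✗back/v0/[w]
after 20 — deliver 2→1: ·
after 21 — recover(4): n4:back/v1/[-]
after 22 — deliver 2→3: ·
after 23 — deliver 4→3: ·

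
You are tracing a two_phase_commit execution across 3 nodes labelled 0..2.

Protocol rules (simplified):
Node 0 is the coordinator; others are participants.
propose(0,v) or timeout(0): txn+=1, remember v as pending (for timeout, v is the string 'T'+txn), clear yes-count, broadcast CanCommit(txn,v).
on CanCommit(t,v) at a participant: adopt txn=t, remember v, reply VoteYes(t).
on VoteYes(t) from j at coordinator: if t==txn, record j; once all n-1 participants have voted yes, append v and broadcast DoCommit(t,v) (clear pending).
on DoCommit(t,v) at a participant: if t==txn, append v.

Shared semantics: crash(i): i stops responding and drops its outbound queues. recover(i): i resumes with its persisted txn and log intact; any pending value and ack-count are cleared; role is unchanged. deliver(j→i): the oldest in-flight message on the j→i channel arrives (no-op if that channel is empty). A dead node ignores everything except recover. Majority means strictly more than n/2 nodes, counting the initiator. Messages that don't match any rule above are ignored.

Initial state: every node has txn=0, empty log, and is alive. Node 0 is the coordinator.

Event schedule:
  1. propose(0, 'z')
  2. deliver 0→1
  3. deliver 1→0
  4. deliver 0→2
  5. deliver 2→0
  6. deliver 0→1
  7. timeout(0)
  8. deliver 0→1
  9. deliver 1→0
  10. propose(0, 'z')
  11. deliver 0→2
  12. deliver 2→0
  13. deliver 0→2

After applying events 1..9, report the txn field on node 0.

2

step 1 propose(0,'z'): 0={coor,t=1,log=-}
step 2 deliver 0→1: 1={part,t=1,log=-}
step 3 deliver 1→0: —
step 4 deliver 0→2: 2={part,t=1,log=-}
step 5 deliver 2→0: 0={coor,t=1,log=z}
step 6 deliver 0→1: 1={part,t=1,log=z}
step 7 timeout(0): 0={coor,t=2,log=z}
step 8 deliver 0→1: 1={part,t=2,log=z}
step 9 deliver 1→0: —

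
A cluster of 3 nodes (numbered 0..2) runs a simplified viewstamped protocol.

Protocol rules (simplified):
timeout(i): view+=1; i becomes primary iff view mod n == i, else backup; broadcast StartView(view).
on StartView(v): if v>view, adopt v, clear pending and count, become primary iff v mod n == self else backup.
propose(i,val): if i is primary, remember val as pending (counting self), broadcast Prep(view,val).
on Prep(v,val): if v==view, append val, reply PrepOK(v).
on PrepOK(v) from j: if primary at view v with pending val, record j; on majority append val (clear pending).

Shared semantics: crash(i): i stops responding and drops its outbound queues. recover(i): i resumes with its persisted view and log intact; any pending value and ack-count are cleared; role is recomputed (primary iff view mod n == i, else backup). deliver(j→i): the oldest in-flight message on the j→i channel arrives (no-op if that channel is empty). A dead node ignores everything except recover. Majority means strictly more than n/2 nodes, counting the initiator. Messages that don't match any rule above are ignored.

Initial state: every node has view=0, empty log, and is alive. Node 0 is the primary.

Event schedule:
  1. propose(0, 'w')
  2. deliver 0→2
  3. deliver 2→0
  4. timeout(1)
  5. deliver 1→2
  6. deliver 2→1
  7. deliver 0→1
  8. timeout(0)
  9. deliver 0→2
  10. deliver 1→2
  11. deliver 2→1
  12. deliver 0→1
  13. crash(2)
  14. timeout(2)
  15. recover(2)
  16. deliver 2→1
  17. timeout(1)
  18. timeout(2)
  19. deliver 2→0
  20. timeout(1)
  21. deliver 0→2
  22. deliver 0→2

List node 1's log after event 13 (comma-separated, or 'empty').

empty

after 1 — propose(0,'w'): ·
after 2 — deliver 0→2: n2:back/v0/[w]
after 3 — deliver 2→0: n0:prim/v0/[w]
after 4 — timeout(1): n1:prim/v1/[-]
after 5 — deliver 1→2: n2:back/v1/[w]
after 6 — deliver 2→1: ·
after 7 — deliver 0→1: ·
after 8 — timeout(0): n0:back/v1/[w]
after 9 — deliver 0→2: ·
after 10 — deliver 1→2: ·
after 11 — deliver 2→1: ·
after 12 — deliver 0→1: ·
after 13 — crash(2): n2:✗back/v1/[w]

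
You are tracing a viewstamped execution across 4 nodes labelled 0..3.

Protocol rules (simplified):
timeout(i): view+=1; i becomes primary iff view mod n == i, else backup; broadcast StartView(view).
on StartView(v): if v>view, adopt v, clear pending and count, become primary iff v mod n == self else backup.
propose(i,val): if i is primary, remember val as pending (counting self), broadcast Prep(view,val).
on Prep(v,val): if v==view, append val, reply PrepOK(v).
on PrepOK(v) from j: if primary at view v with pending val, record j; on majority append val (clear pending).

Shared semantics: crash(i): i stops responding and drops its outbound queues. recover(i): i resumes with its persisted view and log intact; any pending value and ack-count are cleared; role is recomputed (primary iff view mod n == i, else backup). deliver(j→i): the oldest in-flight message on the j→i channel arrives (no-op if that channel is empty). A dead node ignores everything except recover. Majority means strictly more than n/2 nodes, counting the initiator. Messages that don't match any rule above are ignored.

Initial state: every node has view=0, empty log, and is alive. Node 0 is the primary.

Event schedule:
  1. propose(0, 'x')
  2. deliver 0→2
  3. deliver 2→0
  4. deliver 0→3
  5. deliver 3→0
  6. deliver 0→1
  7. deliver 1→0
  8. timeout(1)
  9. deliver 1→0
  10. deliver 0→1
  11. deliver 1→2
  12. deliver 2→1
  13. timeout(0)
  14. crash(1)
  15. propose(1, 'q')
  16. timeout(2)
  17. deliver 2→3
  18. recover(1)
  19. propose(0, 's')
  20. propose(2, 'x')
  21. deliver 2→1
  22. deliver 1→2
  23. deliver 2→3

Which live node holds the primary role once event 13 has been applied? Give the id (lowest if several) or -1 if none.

1

step 1 propose(0,'x'): —
step 2 deliver 0→2: 2={back,v=0,log=x}
step 3 deliver 2→0: —
step 4 deliver 0→3: 3={back,v=0,log=x}
step 5 deliver 3→0: 0={prim,v=0,log=x}
step 6 deliver 0→1: 1={back,v=0,log=x}
step 7 deliver 1→0: —
step 8 timeout(1): 1={prim,v=1,log=x}
step 9 deliver 1→0: 0={back,v=1,log=x}
step 10 deliver 0→1: —
step 11 deliver 1→2: 2={back,v=1,log=x}
step 12 deliver 2→1: —
step 13 timeout(0): 0={back,v=2,log=x}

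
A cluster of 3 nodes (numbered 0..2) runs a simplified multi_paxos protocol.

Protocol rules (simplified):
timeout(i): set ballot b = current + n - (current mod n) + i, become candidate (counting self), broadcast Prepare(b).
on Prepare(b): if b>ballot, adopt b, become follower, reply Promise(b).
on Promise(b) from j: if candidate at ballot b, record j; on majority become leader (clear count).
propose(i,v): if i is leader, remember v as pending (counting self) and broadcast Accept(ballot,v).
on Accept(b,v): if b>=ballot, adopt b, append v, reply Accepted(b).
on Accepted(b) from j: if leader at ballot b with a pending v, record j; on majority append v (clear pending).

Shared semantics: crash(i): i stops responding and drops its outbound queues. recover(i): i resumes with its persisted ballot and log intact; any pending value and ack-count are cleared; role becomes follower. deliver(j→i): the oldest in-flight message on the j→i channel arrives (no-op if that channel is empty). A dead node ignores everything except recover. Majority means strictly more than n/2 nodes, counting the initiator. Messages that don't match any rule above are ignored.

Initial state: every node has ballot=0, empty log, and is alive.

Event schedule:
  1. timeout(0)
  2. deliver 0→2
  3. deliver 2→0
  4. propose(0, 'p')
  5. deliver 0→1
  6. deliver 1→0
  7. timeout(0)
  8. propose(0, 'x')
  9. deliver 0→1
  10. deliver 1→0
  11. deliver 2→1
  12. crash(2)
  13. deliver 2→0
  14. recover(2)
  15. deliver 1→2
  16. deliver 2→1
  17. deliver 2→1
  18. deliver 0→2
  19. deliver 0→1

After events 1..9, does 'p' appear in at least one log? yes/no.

yes

[1] timeout(0) → N0(cand b3 [-])
[2] deliver 0→2 → N2(foll b3 [-])
[3] deliver 2→0 → N0(lead b3 [-])
[4] propose(0,'p') → ∅
[5] deliver 0→1 → N1(foll b3 [-])
[6] deliver 1→0 → ∅
[7] timeout(0) → N0(cand b6 [-])
[8] propose(0,'x') → ∅
[9] deliver 0→1 → N1(foll b3 [p])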